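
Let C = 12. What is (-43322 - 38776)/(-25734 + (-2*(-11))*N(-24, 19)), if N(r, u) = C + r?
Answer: 13683/4333 ≈ 3.1579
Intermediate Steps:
N(r, u) = 12 + r
(-43322 - 38776)/(-25734 + (-2*(-11))*N(-24, 19)) = (-43322 - 38776)/(-25734 + (-2*(-11))*(12 - 24)) = -82098/(-25734 + 22*(-12)) = -82098/(-25734 - 264) = -82098/(-25998) = -82098*(-1/25998) = 13683/4333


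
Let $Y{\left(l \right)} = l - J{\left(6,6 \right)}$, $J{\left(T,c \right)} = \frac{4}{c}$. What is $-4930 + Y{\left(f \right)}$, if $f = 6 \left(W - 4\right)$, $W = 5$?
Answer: $- \frac{14774}{3} \approx -4924.7$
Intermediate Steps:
$f = 6$ ($f = 6 \left(5 - 4\right) = 6 \cdot 1 = 6$)
$Y{\left(l \right)} = - \frac{2}{3} + l$ ($Y{\left(l \right)} = l - \frac{4}{6} = l - 4 \cdot \frac{1}{6} = l - \frac{2}{3} = - \frac{2}{3} + l$)
$-4930 + Y{\left(f \right)} = -4930 + \left(- \frac{2}{3} + 6\right) = -4930 + \frac{16}{3} = - \frac{14774}{3}$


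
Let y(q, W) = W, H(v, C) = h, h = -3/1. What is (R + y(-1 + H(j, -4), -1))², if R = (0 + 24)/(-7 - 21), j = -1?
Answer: 169/49 ≈ 3.4490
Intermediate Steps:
h = -3 (h = -3*1 = -3)
H(v, C) = -3
R = -6/7 (R = 24/(-28) = 24*(-1/28) = -6/7 ≈ -0.85714)
(R + y(-1 + H(j, -4), -1))² = (-6/7 - 1)² = (-13/7)² = 169/49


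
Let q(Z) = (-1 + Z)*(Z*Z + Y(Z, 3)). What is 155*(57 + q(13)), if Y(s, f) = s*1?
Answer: 347355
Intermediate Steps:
Y(s, f) = s
q(Z) = (-1 + Z)*(Z + Z**2) (q(Z) = (-1 + Z)*(Z*Z + Z) = (-1 + Z)*(Z**2 + Z) = (-1 + Z)*(Z + Z**2))
155*(57 + q(13)) = 155*(57 + (13**3 - 1*13)) = 155*(57 + (2197 - 13)) = 155*(57 + 2184) = 155*2241 = 347355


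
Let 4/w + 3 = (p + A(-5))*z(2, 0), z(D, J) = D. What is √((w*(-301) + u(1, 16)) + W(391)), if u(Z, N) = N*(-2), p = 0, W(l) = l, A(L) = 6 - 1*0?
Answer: √2027/3 ≈ 15.007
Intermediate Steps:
A(L) = 6 (A(L) = 6 + 0 = 6)
u(Z, N) = -2*N
w = 4/9 (w = 4/(-3 + (0 + 6)*2) = 4/(-3 + 6*2) = 4/(-3 + 12) = 4/9 ≈ 0.44444)
√((w*(-301) + u(1, 16)) + W(391)) = √(((4/9)*(-301) - 2*16) + 391) = √((-1204/9 - 32) + 391) = √(-1492/9 + 391) = √(2027/9) = √2027/3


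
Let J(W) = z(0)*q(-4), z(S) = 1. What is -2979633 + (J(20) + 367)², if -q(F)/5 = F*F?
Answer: -2897264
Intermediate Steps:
q(F) = -5*F² (q(F) = -5*F*F = -5*F²)
J(W) = -80 (J(W) = 1*(-5*(-4)²) = 1*(-5*16) = 1*(-80) = -80)
-2979633 + (J(20) + 367)² = -2979633 + (-80 + 367)² = -2979633 + 287² = -2979633 + 82369 = -2897264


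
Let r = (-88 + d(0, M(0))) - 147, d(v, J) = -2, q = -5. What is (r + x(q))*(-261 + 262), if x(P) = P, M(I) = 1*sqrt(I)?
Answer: -242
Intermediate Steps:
M(I) = sqrt(I)
r = -237 (r = (-88 - 2) - 147 = -90 - 147 = -237)
(r + x(q))*(-261 + 262) = (-237 - 5)*(-261 + 262) = -242*1 = -242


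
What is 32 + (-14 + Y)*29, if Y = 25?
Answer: 351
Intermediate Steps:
32 + (-14 + Y)*29 = 32 + (-14 + 25)*29 = 32 + 11*29 = 32 + 319 = 351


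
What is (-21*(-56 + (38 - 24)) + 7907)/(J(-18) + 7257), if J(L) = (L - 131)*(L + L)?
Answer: 8789/12621 ≈ 0.69638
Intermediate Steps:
J(L) = 2*L*(-131 + L) (J(L) = (-131 + L)*(2*L) = 2*L*(-131 + L))
(-21*(-56 + (38 - 24)) + 7907)/(J(-18) + 7257) = (-21*(-56 + (38 - 24)) + 7907)/(2*(-18)*(-131 - 18) + 7257) = (-21*(-56 + 14) + 7907)/(2*(-18)*(-149) + 7257) = (-21*(-42) + 7907)/(5364 + 7257) = (882 + 7907)/12621 = 8789*(1/12621) = 8789/12621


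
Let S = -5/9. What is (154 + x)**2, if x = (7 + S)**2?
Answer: 250842244/6561 ≈ 38232.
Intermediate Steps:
S = -5/9 (S = -5*1/9 = -5/9 ≈ -0.55556)
x = 3364/81 (x = (7 - 5/9)**2 = (58/9)**2 = 3364/81 ≈ 41.531)
(154 + x)**2 = (154 + 3364/81)**2 = (15838/81)**2 = 250842244/6561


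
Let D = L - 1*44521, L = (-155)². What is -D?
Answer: 20496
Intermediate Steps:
L = 24025
D = -20496 (D = 24025 - 1*44521 = 24025 - 44521 = -20496)
-D = -1*(-20496) = 20496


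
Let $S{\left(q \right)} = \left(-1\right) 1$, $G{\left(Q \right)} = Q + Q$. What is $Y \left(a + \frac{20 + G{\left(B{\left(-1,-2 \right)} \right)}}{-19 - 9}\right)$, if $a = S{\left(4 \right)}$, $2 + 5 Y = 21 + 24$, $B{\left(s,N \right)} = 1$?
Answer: $- \frac{215}{14} \approx -15.357$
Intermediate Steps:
$G{\left(Q \right)} = 2 Q$
$Y = \frac{43}{5}$ ($Y = - \frac{2}{5} + \frac{21 + 24}{5} = - \frac{2}{5} + \frac{1}{5} \cdot 45 = - \frac{2}{5} + 9 = \frac{43}{5} \approx 8.6$)
$S{\left(q \right)} = -1$
$a = -1$
$Y \left(a + \frac{20 + G{\left(B{\left(-1,-2 \right)} \right)}}{-19 - 9}\right) = \frac{43 \left(-1 + \frac{20 + 2 \cdot 1}{-19 - 9}\right)}{5} = \frac{43 \left(-1 + \frac{20 + 2}{-28}\right)}{5} = \frac{43 \left(-1 + 22 \left(- \frac{1}{28}\right)\right)}{5} = \frac{43 \left(-1 - \frac{11}{14}\right)}{5} = \frac{43}{5} \left(- \frac{25}{14}\right) = - \frac{215}{14}$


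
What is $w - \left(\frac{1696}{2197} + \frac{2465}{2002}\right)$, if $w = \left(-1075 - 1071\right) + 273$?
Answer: $- \frac{634384843}{338338} \approx -1875.0$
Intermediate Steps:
$w = -1873$ ($w = -2146 + 273 = -1873$)
$w - \left(\frac{1696}{2197} + \frac{2465}{2002}\right) = -1873 - \left(\frac{1696}{2197} + \frac{2465}{2002}\right) = -1873 - \frac{677769}{338338} = - \frac{634384843}{338338}$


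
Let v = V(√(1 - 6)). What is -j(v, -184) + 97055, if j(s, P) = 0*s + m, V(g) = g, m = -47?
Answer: 97102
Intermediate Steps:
v = I*√5 (v = √(1 - 6) = √(-5) = I*√5 ≈ 2.2361*I)
j(s, P) = -47 (j(s, P) = 0*s - 47 = 0 - 47 = -47)
-j(v, -184) + 97055 = -1*(-47) + 97055 = 47 + 97055 = 97102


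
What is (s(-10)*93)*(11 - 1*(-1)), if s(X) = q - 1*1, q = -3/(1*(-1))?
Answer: 2232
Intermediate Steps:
q = 3 (q = -3/(-1) = -3*(-1) = 3)
s(X) = 2 (s(X) = 3 - 1*1 = 3 - 1 = 2)
(s(-10)*93)*(11 - 1*(-1)) = (2*93)*(11 - 1*(-1)) = 186*(11 + 1) = 186*12 = 2232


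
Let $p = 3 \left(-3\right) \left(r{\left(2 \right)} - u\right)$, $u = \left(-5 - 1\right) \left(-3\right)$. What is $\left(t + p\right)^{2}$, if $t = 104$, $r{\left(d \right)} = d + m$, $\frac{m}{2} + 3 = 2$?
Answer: $70756$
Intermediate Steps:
$m = -2$ ($m = -6 + 2 \cdot 2 = -6 + 4 = -2$)
$u = 18$ ($u = \left(-6\right) \left(-3\right) = 18$)
$r{\left(d \right)} = -2 + d$ ($r{\left(d \right)} = d - 2 = -2 + d$)
$p = 162$ ($p = 3 \left(-3\right) \left(\left(-2 + 2\right) - 18\right) = - 9 \left(0 - 18\right) = \left(-9\right) \left(-18\right) = 162$)
$\left(t + p\right)^{2} = \left(104 + 162\right)^{2} = 266^{2} = 70756$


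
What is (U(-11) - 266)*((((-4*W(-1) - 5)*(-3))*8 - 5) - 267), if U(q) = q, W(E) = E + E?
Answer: 95288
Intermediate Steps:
W(E) = 2*E
(U(-11) - 266)*((((-4*W(-1) - 5)*(-3))*8 - 5) - 267) = (-11 - 266)*((((-8*(-1) - 5)*(-3))*8 - 5) - 267) = -277*((((-4*(-2) - 5)*(-3))*8 - 5) - 267) = -277*((((8 - 5)*(-3))*8 - 5) - 267) = -277*(((3*(-3))*8 - 5) - 267) = -277*((-9*8 - 5) - 267) = -277*((-72 - 5) - 267) = -277*(-77 - 267) = -277*(-344) = 95288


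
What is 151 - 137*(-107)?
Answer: 14810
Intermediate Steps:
151 - 137*(-107) = 151 + 14659 = 14810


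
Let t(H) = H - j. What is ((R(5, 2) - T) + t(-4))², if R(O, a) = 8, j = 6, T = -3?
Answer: 1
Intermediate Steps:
t(H) = -6 + H (t(H) = H - 1*6 = H - 6 = -6 + H)
((R(5, 2) - T) + t(-4))² = ((8 - 1*(-3)) + (-6 - 4))² = ((8 + 3) - 10)² = (11 - 10)² = 1² = 1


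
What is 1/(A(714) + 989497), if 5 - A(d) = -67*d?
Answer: 1/1037340 ≈ 9.6400e-7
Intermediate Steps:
A(d) = 5 + 67*d (A(d) = 5 - (-67)*d = 5 + 67*d)
1/(A(714) + 989497) = 1/((5 + 67*714) + 989497) = 1/((5 + 47838) + 989497) = 1/(47843 + 989497) = 1/1037340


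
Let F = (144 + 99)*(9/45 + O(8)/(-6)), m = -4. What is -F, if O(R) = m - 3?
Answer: -3321/10 ≈ -332.10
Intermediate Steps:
O(R) = -7 (O(R) = -4 - 3 = -7)
F = 3321/10 (F = (144 + 99)*(9/45 - 7/(-6)) = 243*(9*(1/45) - 7*(-⅙)) = 243*(⅕ + 7/6) = 243*(41/30) = 3321/10 ≈ 332.10)
-F = -1*3321/10 = -3321/10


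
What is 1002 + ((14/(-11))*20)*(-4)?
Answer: 12142/11 ≈ 1103.8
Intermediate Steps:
1002 + ((14/(-11))*20)*(-4) = 1002 + ((14*(-1/11))*20)*(-4) = 1002 - 14/11*20*(-4) = 1002 - 280/11*(-4) = 1002 + 1120/11 = 12142/11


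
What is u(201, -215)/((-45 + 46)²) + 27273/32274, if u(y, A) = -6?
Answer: -55457/10758 ≈ -5.1550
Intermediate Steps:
u(201, -215)/((-45 + 46)²) + 27273/32274 = -6/(-45 + 46)² + 27273/32274 = -6/(1²) + 27273*(1/32274) = -6/1 + 9091/10758 = -6*1 + 9091/10758 = -6 + 9091/10758 = -55457/10758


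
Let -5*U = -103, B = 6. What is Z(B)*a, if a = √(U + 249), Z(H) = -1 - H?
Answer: -14*√1685/5 ≈ -114.94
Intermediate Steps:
U = 103/5 (U = -⅕*(-103) = 103/5 ≈ 20.600)
a = 2*√1685/5 (a = √(103/5 + 249) = √(1348/5) = 2*√1685/5 ≈ 16.419)
Z(B)*a = (-1 - 1*6)*(2*√1685/5) = (-1 - 6)*(2*√1685/5) = -14*√1685/5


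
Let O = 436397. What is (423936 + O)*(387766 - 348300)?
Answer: 33953902178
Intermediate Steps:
(423936 + O)*(387766 - 348300) = (423936 + 436397)*(387766 - 348300) = 860333*39466 = 33953902178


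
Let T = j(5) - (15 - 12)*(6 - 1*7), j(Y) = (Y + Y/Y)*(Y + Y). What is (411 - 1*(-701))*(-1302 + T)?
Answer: -1377768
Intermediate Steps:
j(Y) = 2*Y*(1 + Y) (j(Y) = (Y + 1)*(2*Y) = (1 + Y)*(2*Y) = 2*Y*(1 + Y))
T = 63 (T = 2*5*(1 + 5) - (15 - 12)*(6 - 1*7) = 2*5*6 - 3*(6 - 7) = 60 - 3*(-1) = 60 - 1*(-3) = 60 + 3 = 63)
(411 - 1*(-701))*(-1302 + T) = (411 - 1*(-701))*(-1302 + 63) = (411 + 701)*(-1239) = 1112*(-1239) = -1377768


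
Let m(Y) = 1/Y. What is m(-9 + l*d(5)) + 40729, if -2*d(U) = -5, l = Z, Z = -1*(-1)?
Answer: 529475/13 ≈ 40729.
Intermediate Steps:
Z = 1
l = 1
d(U) = 5/2 (d(U) = -½*(-5) = 5/2)
m(-9 + l*d(5)) + 40729 = 1/(-9 + 1*(5/2)) + 40729 = 1/(-9 + 5/2) + 40729 = 1/(-13/2) + 40729 = -2/13 + 40729 = 529475/13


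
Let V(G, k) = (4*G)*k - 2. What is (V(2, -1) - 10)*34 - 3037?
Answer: -3717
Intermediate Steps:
V(G, k) = -2 + 4*G*k (V(G, k) = 4*G*k - 2 = -2 + 4*G*k)
(V(2, -1) - 10)*34 - 3037 = ((-2 + 4*2*(-1)) - 10)*34 - 3037 = ((-2 - 8) - 10)*34 - 3037 = (-10 - 10)*34 - 3037 = -20*34 - 3037 = -680 - 3037 = -3717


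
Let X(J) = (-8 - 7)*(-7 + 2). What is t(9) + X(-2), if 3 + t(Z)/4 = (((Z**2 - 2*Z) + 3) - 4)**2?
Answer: 15439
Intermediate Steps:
t(Z) = -12 + 4*(-1 + Z**2 - 2*Z)**2 (t(Z) = -12 + 4*(((Z**2 - 2*Z) + 3) - 4)**2 = -12 + 4*((3 + Z**2 - 2*Z) - 4)**2 = -12 + 4*(-1 + Z**2 - 2*Z)**2)
X(J) = 75 (X(J) = -15*(-5) = 75)
t(9) + X(-2) = (-12 + 4*(1 - 1*9**2 + 2*9)**2) + 75 = (-12 + 4*(1 - 1*81 + 18)**2) + 75 = (-12 + 4*(1 - 81 + 18)**2) + 75 = (-12 + 4*(-62)**2) + 75 = (-12 + 4*3844) + 75 = (-12 + 15376) + 75 = 15364 + 75 = 15439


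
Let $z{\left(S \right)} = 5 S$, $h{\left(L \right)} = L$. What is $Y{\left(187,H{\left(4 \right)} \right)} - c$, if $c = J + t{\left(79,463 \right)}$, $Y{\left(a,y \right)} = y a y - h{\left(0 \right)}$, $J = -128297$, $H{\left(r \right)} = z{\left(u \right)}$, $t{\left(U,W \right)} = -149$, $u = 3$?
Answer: $170521$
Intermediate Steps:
$H{\left(r \right)} = 15$ ($H{\left(r \right)} = 5 \cdot 3 = 15$)
$Y{\left(a,y \right)} = a y^{2}$ ($Y{\left(a,y \right)} = y a y - 0 = a y y + 0 = a y^{2} + 0 = a y^{2}$)
$c = -128446$ ($c = -128297 - 149 = -128446$)
$Y{\left(187,H{\left(4 \right)} \right)} - c = 187 \cdot 15^{2} - -128446 = 187 \cdot 225 + 128446 = 42075 + 128446 = 170521$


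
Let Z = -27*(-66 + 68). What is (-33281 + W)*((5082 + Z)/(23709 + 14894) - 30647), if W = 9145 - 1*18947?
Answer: 50969821931379/38603 ≈ 1.3204e+9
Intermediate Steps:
Z = -54 (Z = -27*2 = -54)
W = -9802 (W = 9145 - 18947 = -9802)
(-33281 + W)*((5082 + Z)/(23709 + 14894) - 30647) = (-33281 - 9802)*((5082 - 54)/(23709 + 14894) - 30647) = -43083*(5028/38603 - 30647) = -43083*(-1183061113/38603) = 50969821931379/38603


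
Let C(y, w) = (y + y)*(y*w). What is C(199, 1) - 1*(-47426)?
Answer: 126628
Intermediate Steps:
C(y, w) = 2*w*y**2 (C(y, w) = (2*y)*(w*y) = 2*w*y**2)
C(199, 1) - 1*(-47426) = 2*1*199**2 - 1*(-47426) = 2*1*39601 + 47426 = 79202 + 47426 = 126628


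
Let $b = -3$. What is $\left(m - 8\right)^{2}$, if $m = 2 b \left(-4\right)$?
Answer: $256$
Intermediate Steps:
$m = 24$ ($m = 2 \left(-3\right) \left(-4\right) = \left(-6\right) \left(-4\right) = 24$)
$\left(m - 8\right)^{2} = \left(24 - 8\right)^{2} = 16^{2} = 256$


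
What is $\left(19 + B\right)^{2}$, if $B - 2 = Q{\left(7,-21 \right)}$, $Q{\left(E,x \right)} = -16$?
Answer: $25$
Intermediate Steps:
$B = -14$ ($B = 2 - 16 = -14$)
$\left(19 + B\right)^{2} = \left(19 - 14\right)^{2} = 5^{2} = 25$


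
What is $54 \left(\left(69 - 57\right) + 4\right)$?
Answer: $864$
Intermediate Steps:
$54 \left(\left(69 - 57\right) + 4\right) = 54 \left(12 + 4\right) = 54 \cdot 16 = 864$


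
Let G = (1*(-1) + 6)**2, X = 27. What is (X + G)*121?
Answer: 6292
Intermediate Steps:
G = 25 (G = (-1 + 6)**2 = 5**2 = 25)
(X + G)*121 = (27 + 25)*121 = 52*121 = 6292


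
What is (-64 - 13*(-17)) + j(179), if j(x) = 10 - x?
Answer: -12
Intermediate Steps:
(-64 - 13*(-17)) + j(179) = (-64 - 13*(-17)) + (10 - 1*179) = (-64 + 221) + (10 - 179) = 157 - 169 = -12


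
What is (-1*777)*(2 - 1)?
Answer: -777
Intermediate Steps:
(-1*777)*(2 - 1) = -777*1 = -777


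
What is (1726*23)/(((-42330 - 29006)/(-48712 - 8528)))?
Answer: 284039190/8917 ≈ 31854.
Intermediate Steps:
(1726*23)/(((-42330 - 29006)/(-48712 - 8528))) = 39698/((-71336/(-57240))) = 39698/((-71336*(-1/57240))) = 39698/(8917/7155) = 39698*(7155/8917) = 284039190/8917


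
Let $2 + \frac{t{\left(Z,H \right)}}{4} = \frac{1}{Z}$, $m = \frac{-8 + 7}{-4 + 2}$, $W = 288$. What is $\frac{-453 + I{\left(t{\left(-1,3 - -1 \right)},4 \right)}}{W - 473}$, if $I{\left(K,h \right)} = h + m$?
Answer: $\frac{897}{370} \approx 2.4243$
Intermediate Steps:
$m = \frac{1}{2}$ ($m = - \frac{1}{-2} = \left(-1\right) \left(- \frac{1}{2}\right) = \frac{1}{2} \approx 0.5$)
$t{\left(Z,H \right)} = -8 + \frac{4}{Z}$
$I{\left(K,h \right)} = \frac{1}{2} + h$ ($I{\left(K,h \right)} = h + \frac{1}{2} = \frac{1}{2} + h$)
$\frac{-453 + I{\left(t{\left(-1,3 - -1 \right)},4 \right)}}{W - 473} = \frac{-453 + \left(\frac{1}{2} + 4\right)}{288 - 473} = \frac{-453 + \frac{9}{2}}{-185} = \left(- \frac{897}{2}\right) \left(- \frac{1}{185}\right) = \frac{897}{370}$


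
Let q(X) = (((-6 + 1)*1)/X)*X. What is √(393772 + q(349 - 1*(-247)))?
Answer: √393767 ≈ 627.51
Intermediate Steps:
q(X) = -5 (q(X) = ((-5*1)/X)*X = (-5/X)*X = -5)
√(393772 + q(349 - 1*(-247))) = √(393772 - 5) = √393767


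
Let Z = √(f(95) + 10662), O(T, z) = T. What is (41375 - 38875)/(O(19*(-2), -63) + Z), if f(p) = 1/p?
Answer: 9025000/875711 + 27500*√795245/875711 ≈ 38.310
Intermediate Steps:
Z = 11*√795245/95 (Z = √(1/95 + 10662) = √(1012891/95) = 11*√795245/95 ≈ 103.26)
(41375 - 38875)/(O(19*(-2), -63) + Z) = (41375 - 38875)/(19*(-2) + 11*√795245/95) = 2500/(-38 + 11*√795245/95)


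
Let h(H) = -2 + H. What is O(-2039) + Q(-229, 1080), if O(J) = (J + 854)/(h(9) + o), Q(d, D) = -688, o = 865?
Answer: -601121/872 ≈ -689.36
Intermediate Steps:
O(J) = 427/436 + J/872 (O(J) = (J + 854)/((-2 + 9) + 865) = (854 + J)/(7 + 865) = (854 + J)/872 = (854 + J)*(1/872) = 427/436 + J/872)
O(-2039) + Q(-229, 1080) = (427/436 + (1/872)*(-2039)) - 688 = (427/436 - 2039/872) - 688 = -1185/872 - 688 = -601121/872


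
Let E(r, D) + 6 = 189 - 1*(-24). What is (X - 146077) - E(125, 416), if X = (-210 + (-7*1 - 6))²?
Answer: -96555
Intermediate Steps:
E(r, D) = 207 (E(r, D) = -6 + (189 - 1*(-24)) = -6 + (189 + 24) = -6 + 213 = 207)
X = 49729 (X = (-210 + (-7 - 6))² = (-210 - 13)² = (-223)² = 49729)
(X - 146077) - E(125, 416) = (49729 - 146077) - 1*207 = -96348 - 207 = -96555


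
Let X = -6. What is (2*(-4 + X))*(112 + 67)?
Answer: -3580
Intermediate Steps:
(2*(-4 + X))*(112 + 67) = (2*(-4 - 6))*(112 + 67) = (2*(-10))*179 = -20*179 = -3580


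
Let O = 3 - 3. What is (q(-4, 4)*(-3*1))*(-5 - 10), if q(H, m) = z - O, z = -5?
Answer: -225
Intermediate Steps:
O = 0
q(H, m) = -5 (q(H, m) = -5 - 1*0 = -5 + 0 = -5)
(q(-4, 4)*(-3*1))*(-5 - 10) = (-(-15))*(-5 - 10) = -5*(-3)*(-15) = 15*(-15) = -225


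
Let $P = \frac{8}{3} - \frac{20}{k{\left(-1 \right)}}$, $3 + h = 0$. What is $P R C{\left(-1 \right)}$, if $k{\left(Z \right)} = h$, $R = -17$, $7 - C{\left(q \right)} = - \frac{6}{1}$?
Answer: $- \frac{6188}{3} \approx -2062.7$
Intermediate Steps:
$C{\left(q \right)} = 13$ ($C{\left(q \right)} = 7 - - \frac{6}{1} = 7 - \left(-6\right) 1 = 7 - -6 = 7 + 6 = 13$)
$h = -3$ ($h = -3 + 0 = -3$)
$k{\left(Z \right)} = -3$
$P = \frac{28}{3}$ ($P = \frac{8}{3} - \frac{20}{-3} = 8 \cdot \frac{1}{3} - - \frac{20}{3} = \frac{8}{3} + \frac{20}{3} = \frac{28}{3} \approx 9.3333$)
$P R C{\left(-1 \right)} = \frac{28}{3} \left(-17\right) 13 = \left(- \frac{476}{3}\right) 13 = - \frac{6188}{3}$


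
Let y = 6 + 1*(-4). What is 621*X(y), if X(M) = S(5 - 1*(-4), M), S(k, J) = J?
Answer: 1242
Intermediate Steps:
y = 2 (y = 6 - 4 = 2)
X(M) = M
621*X(y) = 621*2 = 1242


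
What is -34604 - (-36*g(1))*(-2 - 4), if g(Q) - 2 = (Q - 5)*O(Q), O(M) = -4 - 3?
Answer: -41084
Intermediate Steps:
O(M) = -7
g(Q) = 37 - 7*Q (g(Q) = 2 + (Q - 5)*(-7) = 2 + (-5 + Q)*(-7) = 2 + (35 - 7*Q) = 37 - 7*Q)
-34604 - (-36*g(1))*(-2 - 4) = -34604 - (-36*(37 - 7*1))*(-2 - 4) = -34604 - (-36*(37 - 7))*(-6) = -34604 - (-36*30)*(-6) = -34604 - (-1080)*(-6) = -34604 - 1*6480 = -34604 - 6480 = -41084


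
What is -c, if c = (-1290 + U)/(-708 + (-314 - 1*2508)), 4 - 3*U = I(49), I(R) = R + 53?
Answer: -1984/5295 ≈ -0.37469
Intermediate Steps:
I(R) = 53 + R
U = -98/3 (U = 4/3 - (53 + 49)/3 = 4/3 - ⅓*102 = 4/3 - 34 = -98/3 ≈ -32.667)
c = 1984/5295 (c = (-1290 - 98/3)/(-708 + (-314 - 1*2508)) = -3968/(3*(-708 + (-314 - 2508))) = -3968/(3*(-708 - 2822)) = -3968/3/(-3530) = -3968/3*(-1/3530) = 1984/5295 ≈ 0.37469)
-c = -1*1984/5295 = -1984/5295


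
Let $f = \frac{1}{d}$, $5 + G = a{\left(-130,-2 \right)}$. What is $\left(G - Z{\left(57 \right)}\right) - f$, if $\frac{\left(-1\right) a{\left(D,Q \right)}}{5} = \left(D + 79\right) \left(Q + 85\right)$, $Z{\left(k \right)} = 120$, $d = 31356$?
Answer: $\frac{659730239}{31356} \approx 21040.0$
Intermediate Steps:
$a{\left(D,Q \right)} = - 5 \left(79 + D\right) \left(85 + Q\right)$ ($a{\left(D,Q \right)} = - 5 \left(D + 79\right) \left(Q + 85\right) = - 5 \left(79 + D\right) \left(85 + Q\right)$)
$G = 21160$ ($G = -5 - \left(-22465 + 1300\right) = -5 + \left(-33575 + 55250 + 790 - 1300\right) = -5 + 21165 = 21160$)
$f = \frac{1}{31356} \approx 3.1892 \cdot 10^{-5}$
$\left(G - Z{\left(57 \right)}\right) - f = \left(21160 - 120\right) - \frac{1}{31356} = 21040 - \frac{1}{31356} = \frac{659730239}{31356}$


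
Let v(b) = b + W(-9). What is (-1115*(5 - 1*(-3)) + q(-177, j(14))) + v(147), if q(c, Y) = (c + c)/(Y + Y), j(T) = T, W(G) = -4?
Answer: -123055/14 ≈ -8789.6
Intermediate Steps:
v(b) = -4 + b (v(b) = b - 4 = -4 + b)
q(c, Y) = c/Y (q(c, Y) = (2*c)/((2*Y)) = (2*c)*(1/(2*Y)) = c/Y)
(-1115*(5 - 1*(-3)) + q(-177, j(14))) + v(147) = (-1115*(5 - 1*(-3)) - 177/14) + (-4 + 147) = (-1115*(5 + 3) - 177*1/14) + 143 = (-1115*8 - 177/14) + 143 = (-8920 - 177/14) + 143 = -125057/14 + 143 = -123055/14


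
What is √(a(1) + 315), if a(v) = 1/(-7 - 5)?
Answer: √11337/6 ≈ 17.746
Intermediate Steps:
a(v) = -1/12 (a(v) = 1/(-12) = -1/12)
√(a(1) + 315) = √(-1/12 + 315) = √(3779/12) = √11337/6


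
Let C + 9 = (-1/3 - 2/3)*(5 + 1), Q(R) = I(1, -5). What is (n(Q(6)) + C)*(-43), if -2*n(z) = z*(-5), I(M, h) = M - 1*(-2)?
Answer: 645/2 ≈ 322.50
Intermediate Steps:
I(M, h) = 2 + M (I(M, h) = M + 2 = 2 + M)
Q(R) = 3 (Q(R) = 2 + 1 = 3)
C = -15 (C = -9 + (-1/3 - 2/3)*(5 + 1) = -9 + (-1*⅓ - 2*⅓)*6 = -9 + (-⅓ - ⅔)*6 = -9 - 1*6 = -9 - 6 = -15)
n(z) = 5*z/2 (n(z) = -z*(-5)/2 = -(-5)*z/2 = 5*z/2)
(n(Q(6)) + C)*(-43) = ((5/2)*3 - 15)*(-43) = (15/2 - 15)*(-43) = -15/2*(-43) = 645/2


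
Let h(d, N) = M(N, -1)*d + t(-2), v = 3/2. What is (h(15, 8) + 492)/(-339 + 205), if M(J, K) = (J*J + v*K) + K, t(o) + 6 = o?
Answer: -2813/268 ≈ -10.496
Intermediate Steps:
v = 3/2 (v = 3*(½) = 3/2 ≈ 1.5000)
t(o) = -6 + o
M(J, K) = J² + 5*K/2 (M(J, K) = (J*J + 3*K/2) + K = (J² + 3*K/2) + K = J² + 5*K/2)
h(d, N) = -8 + d*(-5/2 + N²) (h(d, N) = (N² + (5/2)*(-1))*d + (-6 - 2) = (N² - 5/2)*d - 8 = (-5/2 + N²)*d - 8 = d*(-5/2 + N²) - 8 = -8 + d*(-5/2 + N²))
(h(15, 8) + 492)/(-339 + 205) = ((-8 + (½)*15*(-5 + 2*8²)) + 492)/(-339 + 205) = ((-8 + (½)*15*(-5 + 2*64)) + 492)/(-134) = ((-8 + (½)*15*(-5 + 128)) + 492)*(-1/134) = ((-8 + (½)*15*123) + 492)*(-1/134) = ((-8 + 1845/2) + 492)*(-1/134) = (1829/2 + 492)*(-1/134) = (2813/2)*(-1/134) = -2813/268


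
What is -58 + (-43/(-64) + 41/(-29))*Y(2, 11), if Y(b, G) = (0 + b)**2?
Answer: -28289/464 ≈ -60.968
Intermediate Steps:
Y(b, G) = b**2
-58 + (-43/(-64) + 41/(-29))*Y(2, 11) = -58 + (-43/(-64) + 41/(-29))*2**2 = -58 + (-43*(-1/64) + 41*(-1/29))*4 = -58 + (43/64 - 41/29)*4 = -58 - 1377/1856*4 = -58 - 1377/464 = -28289/464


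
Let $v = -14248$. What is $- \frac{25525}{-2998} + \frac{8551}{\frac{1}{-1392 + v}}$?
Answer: $- \frac{400945419195}{2998} \approx -1.3374 \cdot 10^{8}$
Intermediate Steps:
$- \frac{25525}{-2998} + \frac{8551}{\frac{1}{-1392 + v}} = - \frac{25525}{-2998} + \frac{8551}{\frac{1}{-1392 - 14248}} = \left(-25525\right) \left(- \frac{1}{2998}\right) + \frac{8551}{\frac{1}{-15640}} = \frac{25525}{2998} + \frac{8551}{- \frac{1}{15640}} = \frac{25525}{2998} + 8551 \left(-15640\right) = \frac{25525}{2998} - 133737640 = - \frac{400945419195}{2998}$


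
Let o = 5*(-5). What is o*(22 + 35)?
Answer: -1425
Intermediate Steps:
o = -25
o*(22 + 35) = -25*(22 + 35) = -25*57 = -1425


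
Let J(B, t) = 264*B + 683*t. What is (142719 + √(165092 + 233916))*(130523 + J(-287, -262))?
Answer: -17724415329 - 496764*√24938 ≈ -1.7803e+10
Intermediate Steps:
(142719 + √(165092 + 233916))*(130523 + J(-287, -262)) = (142719 + √(165092 + 233916))*(130523 + (264*(-287) + 683*(-262))) = (142719 + √399008)*(130523 + (-75768 - 178946)) = (142719 + 4*√24938)*(130523 - 254714) = (142719 + 4*√24938)*(-124191) = -17724415329 - 496764*√24938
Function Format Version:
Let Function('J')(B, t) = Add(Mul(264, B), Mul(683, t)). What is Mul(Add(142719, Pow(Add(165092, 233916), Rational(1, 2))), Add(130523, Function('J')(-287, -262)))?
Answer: Add(-17724415329, Mul(-496764, Pow(24938, Rational(1, 2)))) ≈ -1.7803e+10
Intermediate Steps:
Mul(Add(142719, Pow(Add(165092, 233916), Rational(1, 2))), Add(130523, Function('J')(-287, -262))) = Mul(Add(142719, Pow(Add(165092, 233916), Rational(1, 2))), Add(130523, Add(Mul(264, -287), Mul(683, -262)))) = Mul(Add(142719, Pow(399008, Rational(1, 2))), Add(130523, Add(-75768, -178946))) = Mul(Add(142719, Mul(4, Pow(24938, Rational(1, 2)))), Add(130523, -254714)) = Mul(Add(142719, Mul(4, Pow(24938, Rational(1, 2)))), -124191) = Add(-17724415329, Mul(-496764, Pow(24938, Rational(1, 2))))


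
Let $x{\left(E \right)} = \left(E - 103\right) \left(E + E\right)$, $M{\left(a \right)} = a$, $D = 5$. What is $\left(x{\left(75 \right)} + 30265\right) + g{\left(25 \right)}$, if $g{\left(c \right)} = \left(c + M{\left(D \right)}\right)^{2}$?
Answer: $26965$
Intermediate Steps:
$g{\left(c \right)} = \left(5 + c\right)^{2}$ ($g{\left(c \right)} = \left(c + 5\right)^{2} = \left(5 + c\right)^{2}$)
$x{\left(E \right)} = 2 E \left(-103 + E\right)$ ($x{\left(E \right)} = \left(-103 + E\right) 2 E = 2 E \left(-103 + E\right)$)
$\left(x{\left(75 \right)} + 30265\right) + g{\left(25 \right)} = \left(2 \cdot 75 \left(-103 + 75\right) + 30265\right) + \left(5 + 25\right)^{2} = \left(2 \cdot 75 \left(-28\right) + 30265\right) + 30^{2} = \left(-4200 + 30265\right) + 900 = 26065 + 900 = 26965$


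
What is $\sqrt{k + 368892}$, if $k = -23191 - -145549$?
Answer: $25 \sqrt{786} \approx 700.89$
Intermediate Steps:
$k = 122358$ ($k = -23191 + 145549 = 122358$)
$\sqrt{k + 368892} = \sqrt{122358 + 368892} = \sqrt{491250} = 25 \sqrt{786}$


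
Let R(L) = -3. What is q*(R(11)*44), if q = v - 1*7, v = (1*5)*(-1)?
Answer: 1584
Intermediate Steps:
v = -5 (v = 5*(-1) = -5)
q = -12 (q = -5 - 1*7 = -5 - 7 = -12)
q*(R(11)*44) = -(-36)*44 = -12*(-132) = 1584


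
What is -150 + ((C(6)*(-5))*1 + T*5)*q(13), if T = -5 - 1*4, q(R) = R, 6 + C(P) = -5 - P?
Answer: 370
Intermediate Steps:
C(P) = -11 - P (C(P) = -6 + (-5 - P) = -11 - P)
T = -9 (T = -5 - 4 = -9)
-150 + ((C(6)*(-5))*1 + T*5)*q(13) = -150 + (((-11 - 1*6)*(-5))*1 - 9*5)*13 = -150 + (((-11 - 6)*(-5))*1 - 45)*13 = -150 + (-17*(-5)*1 - 45)*13 = -150 + (85*1 - 45)*13 = -150 + (85 - 45)*13 = -150 + 40*13 = -150 + 520 = 370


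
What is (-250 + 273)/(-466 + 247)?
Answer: -23/219 ≈ -0.10502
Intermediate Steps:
(-250 + 273)/(-466 + 247) = 23/(-219) = 23*(-1/219) = -23/219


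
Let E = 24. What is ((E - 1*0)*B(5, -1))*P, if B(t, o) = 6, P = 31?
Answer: 4464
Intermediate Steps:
((E - 1*0)*B(5, -1))*P = ((24 - 1*0)*6)*31 = ((24 + 0)*6)*31 = (24*6)*31 = 144*31 = 4464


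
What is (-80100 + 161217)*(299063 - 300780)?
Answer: -139277889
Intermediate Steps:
(-80100 + 161217)*(299063 - 300780) = 81117*(-1717) = -139277889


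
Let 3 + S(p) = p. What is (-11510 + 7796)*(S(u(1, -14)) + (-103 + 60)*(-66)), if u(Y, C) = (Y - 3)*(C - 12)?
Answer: -10722318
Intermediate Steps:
u(Y, C) = (-12 + C)*(-3 + Y) (u(Y, C) = (-3 + Y)*(-12 + C) = (-12 + C)*(-3 + Y))
S(p) = -3 + p
(-11510 + 7796)*(S(u(1, -14)) + (-103 + 60)*(-66)) = (-11510 + 7796)*((-3 + (36 - 12*1 - 3*(-14) - 14*1)) + (-103 + 60)*(-66)) = -3714*((-3 + (36 - 12 + 42 - 14)) - 43*(-66)) = -3714*((-3 + 52) + 2838) = -3714*(49 + 2838) = -3714*2887 = -10722318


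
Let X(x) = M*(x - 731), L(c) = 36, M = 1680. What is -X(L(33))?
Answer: 1167600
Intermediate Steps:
X(x) = -1228080 + 1680*x (X(x) = 1680*(x - 731) = 1680*(-731 + x) = -1228080 + 1680*x)
-X(L(33)) = -(-1228080 + 1680*36) = -(-1228080 + 60480) = -1*(-1167600) = 1167600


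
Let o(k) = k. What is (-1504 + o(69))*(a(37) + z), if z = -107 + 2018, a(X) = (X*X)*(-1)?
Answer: -777770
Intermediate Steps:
a(X) = -X**2 (a(X) = X**2*(-1) = -X**2)
z = 1911
(-1504 + o(69))*(a(37) + z) = (-1504 + 69)*(-1*37**2 + 1911) = -1435*(-1*1369 + 1911) = -1435*(-1369 + 1911) = -1435*542 = -777770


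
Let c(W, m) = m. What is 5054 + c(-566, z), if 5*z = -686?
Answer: 24584/5 ≈ 4916.8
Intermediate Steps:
z = -686/5 (z = (⅕)*(-686) = -686/5 ≈ -137.20)
5054 + c(-566, z) = 5054 - 686/5 = 24584/5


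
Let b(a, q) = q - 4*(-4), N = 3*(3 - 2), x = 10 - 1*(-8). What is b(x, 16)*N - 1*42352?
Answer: -42256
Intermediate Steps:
x = 18 (x = 10 + 8 = 18)
N = 3 (N = 3*1 = 3)
b(a, q) = 16 + q (b(a, q) = q + 16 = 16 + q)
b(x, 16)*N - 1*42352 = (16 + 16)*3 - 1*42352 = 32*3 - 42352 = 96 - 42352 = -42256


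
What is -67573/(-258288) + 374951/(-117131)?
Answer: -88930450825/30253531728 ≈ -2.9395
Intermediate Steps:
-67573/(-258288) + 374951/(-117131) = -67573*(-1/258288) + 374951*(-1/117131) = 67573/258288 - 374951/117131 = -88930450825/30253531728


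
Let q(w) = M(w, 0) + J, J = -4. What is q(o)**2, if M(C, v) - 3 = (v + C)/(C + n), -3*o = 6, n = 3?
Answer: 9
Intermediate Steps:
o = -2 (o = -1/3*6 = -2)
M(C, v) = 3 + (C + v)/(3 + C) (M(C, v) = 3 + (v + C)/(C + 3) = 3 + (C + v)/(3 + C))
q(w) = -4 + (9 + 4*w)/(3 + w) (q(w) = (9 + 0 + 4*w)/(3 + w) - 4 = (9 + 4*w)/(3 + w) - 4 = -4 + (9 + 4*w)/(3 + w))
q(o)**2 = (-3/(3 - 2))**2 = (-3/1)**2 = (-3*1)**2 = (-3)**2 = 9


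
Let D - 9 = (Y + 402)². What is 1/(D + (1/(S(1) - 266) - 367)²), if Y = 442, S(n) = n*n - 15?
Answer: 78400/66407671121 ≈ 1.1806e-6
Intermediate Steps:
S(n) = -15 + n² (S(n) = n² - 15 = -15 + n²)
D = 712345 (D = 9 + (442 + 402)² = 9 + 844² = 9 + 712336 = 712345)
1/(D + (1/(S(1) - 266) - 367)²) = 1/(712345 + (1/((-15 + 1²) - 266) - 367)²) = 1/(712345 + (1/((-15 + 1) - 266) - 367)²) = 1/(712345 + (1/(-14 - 266) - 367)²) = 1/(712345 + (1/(-280) - 367)²) = 1/(712345 + (-1/280 - 367)²) = 1/(712345 + (-102761/280)²) = 1/(712345 + 10559823121/78400) = 1/(66407671121/78400) = 78400/66407671121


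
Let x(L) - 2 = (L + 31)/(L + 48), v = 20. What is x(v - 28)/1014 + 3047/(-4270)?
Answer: -12314651/17319120 ≈ -0.71104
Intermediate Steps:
x(L) = 2 + (31 + L)/(48 + L) (x(L) = 2 + (L + 31)/(L + 48) = 2 + (31 + L)/(48 + L))
x(v - 28)/1014 + 3047/(-4270) = ((127 + 3*(20 - 28))/(48 + (20 - 28)))/1014 + 3047/(-4270) = ((127 + 3*(-8))/(48 - 8))*(1/1014) + 3047*(-1/4270) = ((127 - 24)/40)*(1/1014) - 3047/4270 = ((1/40)*103)*(1/1014) - 3047/4270 = (103/40)*(1/1014) - 3047/4270 = 103/40560 - 3047/4270 = -12314651/17319120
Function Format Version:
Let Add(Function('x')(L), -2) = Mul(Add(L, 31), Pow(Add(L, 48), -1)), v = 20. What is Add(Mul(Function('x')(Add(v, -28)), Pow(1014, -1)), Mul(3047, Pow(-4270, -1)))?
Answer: Rational(-12314651, 17319120) ≈ -0.71104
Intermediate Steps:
Function('x')(L) = Add(2, Mul(Pow(Add(48, L), -1), Add(31, L))) (Function('x')(L) = Add(2, Mul(Add(L, 31), Pow(Add(L, 48), -1))) = Add(2, Mul(Add(31, L), Pow(Add(48, L), -1))) = Add(2, Mul(Pow(Add(48, L), -1), Add(31, L))))
Add(Mul(Function('x')(Add(v, -28)), Pow(1014, -1)), Mul(3047, Pow(-4270, -1))) = Add(Mul(Mul(Pow(Add(48, Add(20, -28)), -1), Add(127, Mul(3, Add(20, -28)))), Pow(1014, -1)), Mul(3047, Pow(-4270, -1))) = Add(Mul(Mul(Pow(Add(48, -8), -1), Add(127, Mul(3, -8))), Rational(1, 1014)), Mul(3047, Rational(-1, 4270))) = Add(Mul(Mul(Pow(40, -1), Add(127, -24)), Rational(1, 1014)), Rational(-3047, 4270)) = Add(Mul(Mul(Rational(1, 40), 103), Rational(1, 1014)), Rational(-3047, 4270)) = Add(Mul(Rational(103, 40), Rational(1, 1014)), Rational(-3047, 4270)) = Add(Rational(103, 40560), Rational(-3047, 4270)) = Rational(-12314651, 17319120)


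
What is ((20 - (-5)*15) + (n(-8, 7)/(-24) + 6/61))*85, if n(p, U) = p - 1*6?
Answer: 5953315/732 ≈ 8132.9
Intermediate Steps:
n(p, U) = -6 + p (n(p, U) = p - 6 = -6 + p)
((20 - (-5)*15) + (n(-8, 7)/(-24) + 6/61))*85 = ((20 - (-5)*15) + ((-6 - 8)/(-24) + 6/61))*85 = ((20 - 1*(-75)) + (-14*(-1/24) + 6*(1/61)))*85 = ((20 + 75) + (7/12 + 6/61))*85 = (95 + 499/732)*85 = (70039/732)*85 = 5953315/732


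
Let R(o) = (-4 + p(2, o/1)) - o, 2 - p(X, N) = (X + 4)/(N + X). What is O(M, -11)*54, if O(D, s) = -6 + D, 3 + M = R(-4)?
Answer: -216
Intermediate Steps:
p(X, N) = 2 - (4 + X)/(N + X) (p(X, N) = 2 - (X + 4)/(N + X) = 2 - (4 + X)/(N + X))
R(o) = -4 - o + (-2 + 2*o)/(2 + o) (R(o) = (-4 + (-4 + 2 + 2*(o/1))/(o/1 + 2)) - o = (-4 + (-4 + 2 + 2*(o*1))/(o*1 + 2)) - o = (-4 + (-4 + 2 + 2*o)/(o + 2)) - o = (-4 + (-2 + 2*o)/(2 + o)) - o = -4 - o + (-2 + 2*o)/(2 + o))
M = 2 (M = -3 + (-10 - 1*(-4)² - 4*(-4))/(2 - 4) = -3 + (-10 - 1*16 + 16)/(-2) = -3 - (-10 - 16 + 16)/2 = -3 - ½*(-10) = -3 + 5 = 2)
O(M, -11)*54 = (-6 + 2)*54 = -4*54 = -216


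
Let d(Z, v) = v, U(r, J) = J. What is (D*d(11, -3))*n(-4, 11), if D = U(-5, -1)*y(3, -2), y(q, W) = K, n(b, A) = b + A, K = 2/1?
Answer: 42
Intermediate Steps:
K = 2 (K = 2*1 = 2)
n(b, A) = A + b
y(q, W) = 2
D = -2 (D = -1*2 = -2)
(D*d(11, -3))*n(-4, 11) = (-2*(-3))*(11 - 4) = 6*7 = 42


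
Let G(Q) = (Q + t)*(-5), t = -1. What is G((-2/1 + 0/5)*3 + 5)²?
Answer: 100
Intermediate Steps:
G(Q) = 5 - 5*Q (G(Q) = (Q - 1)*(-5) = (-1 + Q)*(-5) = 5 - 5*Q)
G((-2/1 + 0/5)*3 + 5)² = (5 - 5*((-2/1 + 0/5)*3 + 5))² = (5 - 5*((-2*1 + 0*(⅕))*3 + 5))² = (5 - 5*((-2 + 0)*3 + 5))² = (5 - 5*(-2*3 + 5))² = (5 - 5*(-6 + 5))² = (5 - 5*(-1))² = (5 + 5)² = 10² = 100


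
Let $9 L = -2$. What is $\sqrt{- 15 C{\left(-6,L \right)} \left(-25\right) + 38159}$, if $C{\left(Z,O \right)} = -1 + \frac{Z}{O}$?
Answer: $\sqrt{47909} \approx 218.88$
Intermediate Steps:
$L = - \frac{2}{9}$ ($L = \frac{1}{9} \left(-2\right) = - \frac{2}{9} \approx -0.22222$)
$\sqrt{- 15 C{\left(-6,L \right)} \left(-25\right) + 38159} = \sqrt{- 15 \frac{-6 - - \frac{2}{9}}{- \frac{2}{9}} \left(-25\right) + 38159} = \sqrt{- 15 \left(- \frac{9 \left(-6 + \frac{2}{9}\right)}{2}\right) \left(-25\right) + 38159} = \sqrt{- 15 \left(\left(- \frac{9}{2}\right) \left(- \frac{52}{9}\right)\right) \left(-25\right) + 38159} = \sqrt{\left(-15\right) 26 \left(-25\right) + 38159} = \sqrt{\left(-390\right) \left(-25\right) + 38159} = \sqrt{9750 + 38159} = \sqrt{47909}$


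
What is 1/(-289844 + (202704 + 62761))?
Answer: -1/24379 ≈ -4.1019e-5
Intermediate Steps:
1/(-289844 + (202704 + 62761)) = 1/(-289844 + 265465) = 1/(-24379) = -1/24379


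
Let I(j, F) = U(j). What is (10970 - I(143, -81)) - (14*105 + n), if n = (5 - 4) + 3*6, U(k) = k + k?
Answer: 9195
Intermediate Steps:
U(k) = 2*k
I(j, F) = 2*j
n = 19 (n = 1 + 18 = 19)
(10970 - I(143, -81)) - (14*105 + n) = (10970 - 2*143) - (14*105 + 19) = (10970 - 1*286) - (1470 + 19) = (10970 - 286) - 1*1489 = 10684 - 1489 = 9195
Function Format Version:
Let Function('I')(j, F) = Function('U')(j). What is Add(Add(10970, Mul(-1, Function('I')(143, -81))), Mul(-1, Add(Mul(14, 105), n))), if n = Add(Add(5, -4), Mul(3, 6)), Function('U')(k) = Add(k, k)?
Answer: 9195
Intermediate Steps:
Function('U')(k) = Mul(2, k)
Function('I')(j, F) = Mul(2, j)
n = 19 (n = Add(1, 18) = 19)
Add(Add(10970, Mul(-1, Function('I')(143, -81))), Mul(-1, Add(Mul(14, 105), n))) = Add(Add(10970, Mul(-1, Mul(2, 143))), Mul(-1, Add(Mul(14, 105), 19))) = Add(Add(10970, Mul(-1, 286)), Mul(-1, Add(1470, 19))) = Add(Add(10970, -286), Mul(-1, 1489)) = Add(10684, -1489) = 9195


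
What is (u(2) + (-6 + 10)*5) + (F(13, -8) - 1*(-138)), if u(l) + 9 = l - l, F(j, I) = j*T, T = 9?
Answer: 266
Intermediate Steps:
F(j, I) = 9*j (F(j, I) = j*9 = 9*j)
u(l) = -9 (u(l) = -9 + (l - l) = -9 + 0 = -9)
(u(2) + (-6 + 10)*5) + (F(13, -8) - 1*(-138)) = (-9 + (-6 + 10)*5) + (9*13 - 1*(-138)) = (-9 + 4*5) + (117 + 138) = (-9 + 20) + 255 = 11 + 255 = 266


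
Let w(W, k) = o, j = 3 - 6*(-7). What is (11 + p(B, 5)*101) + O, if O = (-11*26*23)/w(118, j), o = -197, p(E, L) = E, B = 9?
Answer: 187818/197 ≈ 953.39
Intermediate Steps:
j = 45 (j = 3 + 42 = 45)
w(W, k) = -197
O = 6578/197 (O = (-11*26*23)/(-197) = -286*23*(-1/197) = -6578*(-1/197) = 6578/197 ≈ 33.391)
(11 + p(B, 5)*101) + O = (11 + 9*101) + 6578/197 = (11 + 909) + 6578/197 = 920 + 6578/197 = 187818/197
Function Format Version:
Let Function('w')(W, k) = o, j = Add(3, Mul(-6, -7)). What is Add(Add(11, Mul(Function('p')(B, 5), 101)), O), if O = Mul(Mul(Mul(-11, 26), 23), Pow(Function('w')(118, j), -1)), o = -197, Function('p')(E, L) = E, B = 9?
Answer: Rational(187818, 197) ≈ 953.39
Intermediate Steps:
j = 45 (j = Add(3, 42) = 45)
Function('w')(W, k) = -197
O = Rational(6578, 197) (O = Mul(Mul(Mul(-11, 26), 23), Pow(-197, -1)) = Mul(Mul(-286, 23), Rational(-1, 197)) = Mul(-6578, Rational(-1, 197)) = Rational(6578, 197) ≈ 33.391)
Add(Add(11, Mul(Function('p')(B, 5), 101)), O) = Add(Add(11, Mul(9, 101)), Rational(6578, 197)) = Add(Add(11, 909), Rational(6578, 197)) = Add(920, Rational(6578, 197)) = Rational(187818, 197)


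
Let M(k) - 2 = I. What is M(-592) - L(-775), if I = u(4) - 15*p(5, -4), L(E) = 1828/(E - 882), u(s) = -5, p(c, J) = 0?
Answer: -3143/1657 ≈ -1.8968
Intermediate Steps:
L(E) = 1828/(-882 + E)
I = -5 (I = -5 - 15*0 = -5 + 0 = -5)
M(k) = -3 (M(k) = 2 - 5 = -3)
M(-592) - L(-775) = -3 - 1828/(-882 - 775) = -3 - 1828/(-1657) = -3 - 1828*(-1)/1657 = -3 - 1*(-1828/1657) = -3 + 1828/1657 = -3143/1657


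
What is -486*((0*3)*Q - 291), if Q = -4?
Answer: 141426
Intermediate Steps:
-486*((0*3)*Q - 291) = -486*((0*3)*(-4) - 291) = -486*(0*(-4) - 291) = -486*(0 - 291) = -486*(-291) = 141426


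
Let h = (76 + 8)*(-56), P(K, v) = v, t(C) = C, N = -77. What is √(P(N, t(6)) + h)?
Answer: 9*I*√58 ≈ 68.542*I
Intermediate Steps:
h = -4704 (h = 84*(-56) = -4704)
√(P(N, t(6)) + h) = √(6 - 4704) = √(-4698) = 9*I*√58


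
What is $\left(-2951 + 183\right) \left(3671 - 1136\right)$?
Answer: $-7016880$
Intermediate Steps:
$\left(-2951 + 183\right) \left(3671 - 1136\right) = \left(-2768\right) 2535 = -7016880$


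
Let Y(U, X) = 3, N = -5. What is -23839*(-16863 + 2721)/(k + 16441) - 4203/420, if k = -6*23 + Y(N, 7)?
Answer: 760895397/36820 ≈ 20665.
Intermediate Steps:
k = -135 (k = -6*23 + 3 = -138 + 3 = -135)
-23839*(-16863 + 2721)/(k + 16441) - 4203/420 = -23839*(-16863 + 2721)/(-135 + 16441) - 4203/420 = -23839/(16306/(-14142)) - 4203*1/420 = -23839/(16306*(-1/14142)) - 1401/140 = -23839/(-8153/7071) - 1401/140 = -23839*(-7071/8153) - 1401/140 = 5437599/263 - 1401/140 = 760895397/36820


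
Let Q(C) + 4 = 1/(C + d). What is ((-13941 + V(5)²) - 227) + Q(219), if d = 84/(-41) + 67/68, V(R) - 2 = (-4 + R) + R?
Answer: -8572116768/607607 ≈ -14108.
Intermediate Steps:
V(R) = -2 + 2*R (V(R) = 2 + ((-4 + R) + R) = 2 + (-4 + 2*R) = -2 + 2*R)
d = -2965/2788 (d = 84*(-1/41) + 67*(1/68) = -84/41 + 67/68 = -2965/2788 ≈ -1.0635)
Q(C) = -4 + 1/(-2965/2788 + C) (Q(C) = -4 + 1/(C - 2965/2788) = -4 + 1/(-2965/2788 + C))
((-13941 + V(5)²) - 227) + Q(219) = ((-13941 + (-2 + 2*5)²) - 227) + 8*(1831 - 1394*219)/(-2965 + 2788*219) = ((-13941 + (-2 + 10)²) - 227) + 8*(1831 - 305286)/(-2965 + 610572) = ((-13941 + 8²) - 227) + 8*(-303455)/607607 = ((-13941 + 64) - 227) + 8*(1/607607)*(-303455) = (-13877 - 227) - 2427640/607607 = -14104 - 2427640/607607 = -8572116768/607607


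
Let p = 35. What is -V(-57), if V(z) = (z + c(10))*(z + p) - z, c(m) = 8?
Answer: -1135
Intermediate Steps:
V(z) = -z + (8 + z)*(35 + z) (V(z) = (z + 8)*(z + 35) - z = (8 + z)*(35 + z) - z = -z + (8 + z)*(35 + z))
-V(-57) = -(280 + (-57)² + 42*(-57)) = -(280 + 3249 - 2394) = -1*1135 = -1135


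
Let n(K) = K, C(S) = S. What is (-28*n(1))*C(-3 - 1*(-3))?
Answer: 0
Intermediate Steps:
(-28*n(1))*C(-3 - 1*(-3)) = (-28*1)*(-3 - 1*(-3)) = -28*(-3 + 3) = -28*0 = 0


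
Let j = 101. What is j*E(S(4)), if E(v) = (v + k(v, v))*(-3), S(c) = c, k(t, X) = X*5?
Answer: -7272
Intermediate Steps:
k(t, X) = 5*X
E(v) = -18*v (E(v) = (v + 5*v)*(-3) = (6*v)*(-3) = -18*v)
j*E(S(4)) = 101*(-18*4) = 101*(-72) = -7272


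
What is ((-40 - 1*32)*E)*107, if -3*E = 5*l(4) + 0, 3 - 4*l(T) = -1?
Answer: 12840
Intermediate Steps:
l(T) = 1 (l(T) = 3/4 - 1/4*(-1) = 3/4 + 1/4 = 1)
E = -5/3 (E = -(5*1 + 0)/3 = -(5 + 0)/3 = -1/3*5 = -5/3 ≈ -1.6667)
((-40 - 1*32)*E)*107 = ((-40 - 1*32)*(-5/3))*107 = ((-40 - 32)*(-5/3))*107 = -72*(-5/3)*107 = 120*107 = 12840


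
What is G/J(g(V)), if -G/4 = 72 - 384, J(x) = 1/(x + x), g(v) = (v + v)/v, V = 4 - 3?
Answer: 4992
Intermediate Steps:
V = 1
g(v) = 2 (g(v) = (2*v)/v = 2)
J(x) = 1/(2*x)
G = 1248 (G = -4*(72 - 384) = -4*(-312) = 1248)
G/J(g(V)) = 1248/(((½)/2)) = 1248/(((½)*(½))) = 1248/(¼) = 1248*4 = 4992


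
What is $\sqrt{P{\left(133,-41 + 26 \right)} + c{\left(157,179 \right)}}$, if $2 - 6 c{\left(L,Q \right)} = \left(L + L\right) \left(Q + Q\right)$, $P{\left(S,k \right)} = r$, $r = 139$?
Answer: $2 i \sqrt{4649} \approx 136.37 i$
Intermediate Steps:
$P{\left(S,k \right)} = 139$
$c{\left(L,Q \right)} = \frac{1}{3} - \frac{2 L Q}{3}$ ($c{\left(L,Q \right)} = \frac{1}{3} - \frac{\left(L + L\right) \left(Q + Q\right)}{6} = \frac{1}{3} - \frac{2 L 2 Q}{6} = \frac{1}{3} - \frac{4 L Q}{6} = \frac{1}{3} - \frac{2 L Q}{3}$)
$\sqrt{P{\left(133,-41 + 26 \right)} + c{\left(157,179 \right)}} = \sqrt{139 + \left(\frac{1}{3} - \frac{314}{3} \cdot 179\right)} = \sqrt{139 + \left(\frac{1}{3} - \frac{56206}{3}\right)} = \sqrt{139 - 18735} = \sqrt{-18596} = 2 i \sqrt{4649}$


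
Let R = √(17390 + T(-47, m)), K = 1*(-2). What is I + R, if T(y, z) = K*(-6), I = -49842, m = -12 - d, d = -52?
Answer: -49842 + √17402 ≈ -49710.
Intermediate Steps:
K = -2
m = 40 (m = -12 - 1*(-52) = -12 + 52 = 40)
T(y, z) = 12 (T(y, z) = -2*(-6) = 12)
R = √17402 (R = √(17390 + 12) = √17402 ≈ 131.92)
I + R = -49842 + √17402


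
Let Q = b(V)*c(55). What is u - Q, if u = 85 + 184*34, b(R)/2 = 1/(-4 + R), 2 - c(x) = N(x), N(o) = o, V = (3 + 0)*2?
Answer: 6394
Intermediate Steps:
V = 6 (V = 3*2 = 6)
c(x) = 2 - x
b(R) = 2/(-4 + R)
Q = -53 (Q = (2/(-4 + 6))*(2 - 1*55) = (2/2)*(2 - 55) = (2*(½))*(-53) = 1*(-53) = -53)
u = 6341 (u = 85 + 6256 = 6341)
u - Q = 6341 - 1*(-53) = 6341 + 53 = 6394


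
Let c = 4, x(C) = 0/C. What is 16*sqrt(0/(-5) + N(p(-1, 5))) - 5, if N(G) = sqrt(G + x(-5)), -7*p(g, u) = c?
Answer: -5 + 16*7**(3/4)*(1 + I)/7 ≈ 4.8366 + 9.8366*I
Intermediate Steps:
x(C) = 0
p(g, u) = -4/7 (p(g, u) = -1/7*4 = -4/7)
N(G) = sqrt(G) (N(G) = sqrt(G + 0) = sqrt(G))
16*sqrt(0/(-5) + N(p(-1, 5))) - 5 = 16*sqrt(0/(-5) + sqrt(-4/7)) - 5 = 16*sqrt(0*(-1/5) + 2*I*sqrt(7)/7) - 5 = 16*sqrt(0 + 2*I*sqrt(7)/7) - 5 = 16*sqrt(2*I*sqrt(7)/7) - 5 = 16*(sqrt(2)*7**(3/4)*sqrt(I)/7) - 5 = 16*sqrt(2)*7**(3/4)*sqrt(I)/7 - 5 = -5 + 16*sqrt(2)*7**(3/4)*sqrt(I)/7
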